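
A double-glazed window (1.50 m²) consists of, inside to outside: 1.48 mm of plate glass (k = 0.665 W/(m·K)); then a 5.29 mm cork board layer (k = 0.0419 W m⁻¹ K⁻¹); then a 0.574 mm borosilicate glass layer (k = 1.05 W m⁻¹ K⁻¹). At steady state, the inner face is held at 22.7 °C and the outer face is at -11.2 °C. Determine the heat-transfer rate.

Q = 394 W

Treat each layer as a resistance in series:
  R_plate glass = L/(kA) = 0.00148/(0.665·1.50) = 0.001484 K/W
  R_cork board = L/(kA) = 0.00529/(0.0419·1.50) = 0.08417 K/W
  R_borosilicate glass = L/(kA) = 5.74×10^-4/(1.05·1.50) = 3.644×10^-4 K/W
ΣR = 0.001484 + 0.08417 + 3.644×10^-4 = 0.08602 K/W
Q = ΔT/ΣR = (22.7 °C − -11.2 °C)/0.08602 = 394 W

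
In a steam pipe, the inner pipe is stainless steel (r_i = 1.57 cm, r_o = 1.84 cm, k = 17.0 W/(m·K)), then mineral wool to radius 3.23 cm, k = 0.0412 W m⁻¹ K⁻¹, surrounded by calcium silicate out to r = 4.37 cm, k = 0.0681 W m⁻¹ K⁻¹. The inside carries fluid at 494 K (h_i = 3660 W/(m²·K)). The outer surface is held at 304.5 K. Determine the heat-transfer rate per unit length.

Treat each layer as a resistance in series:
  R'_conv,in = 1/(2πr h) = 1/(2π·0.0157·3660) = 0.002770 m·K/W
  R'_stainless steel = ln(0.0184/0.0157)/(2πk) = 0.1587/(2π·17.0) = 0.001486 m·K/W
  R'_mineral wool = ln(0.0323/0.0184)/(2πk) = 0.5627/(2π·0.0412) = 2.174 m·K/W
  R'_calcium silicate = ln(0.0437/0.0323)/(2πk) = 0.3023/(2π·0.0681) = 0.7065 m·K/W
ΣR = 0.002770 + 0.001486 + 2.174 + 0.7065 = 2.885 m·K/W
Q' = ΔT/ΣR = (494 K − 304.5 K)/2.885 = 65.7 W/m

Q' = 65.7 W/m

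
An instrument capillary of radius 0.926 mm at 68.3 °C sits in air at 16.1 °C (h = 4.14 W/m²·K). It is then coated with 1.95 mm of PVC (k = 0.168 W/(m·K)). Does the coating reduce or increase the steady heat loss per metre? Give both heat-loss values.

increases: 1.26 → 3.61 W/m

Critical radius for a cylinder: r_cr = k/h = 0.0406 m = 4.06 cm.
Outer radius after coating: r₂ = 9.26×10^-4 + 0.00195 = 0.002876 m.
Since r₁ < r_cr and r₂ ≤ r_cr, the coating moves toward the maximum at r_cr — heat loss rises.
Bare: R = 1/(2πr₁h) = 41.52 m·K/W; Q = 52.2/41.52 = 1.26 W/m.
Coated: R = R_cond + R_conv = 14.44 m·K/W; Q = 52.2/14.44 = 3.61 W/m.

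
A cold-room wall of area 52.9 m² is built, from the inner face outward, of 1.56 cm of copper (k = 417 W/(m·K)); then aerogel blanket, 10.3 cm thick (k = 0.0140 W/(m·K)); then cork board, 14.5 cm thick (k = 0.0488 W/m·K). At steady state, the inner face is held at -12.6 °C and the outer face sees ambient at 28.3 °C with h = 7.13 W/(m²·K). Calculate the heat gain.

Resistance network (inner→outer):
  R_copper = L/(kA) = 0.0156/(417·52.9) = 7.072×10^-7 K/W
  R_aerogel blanket = L/(kA) = 0.103/(0.0140·52.9) = 0.1391 K/W
  R_cork board = L/(kA) = 0.145/(0.0488·52.9) = 0.05617 K/W
  R_conv,out = 1/(hA) = 1/(7.13·52.9) = 0.002651 K/W
ΣR = 7.072×10^-7 + 0.1391 + 0.05617 + 0.002651 = 0.1979 K/W
Q = ΔT/ΣR = (-12.6 °C − 28.3 °C)/0.1979 = -207 W
(Negative Q ⇒ heat flows inward; heat gain = 207 W.)

Q = 207 W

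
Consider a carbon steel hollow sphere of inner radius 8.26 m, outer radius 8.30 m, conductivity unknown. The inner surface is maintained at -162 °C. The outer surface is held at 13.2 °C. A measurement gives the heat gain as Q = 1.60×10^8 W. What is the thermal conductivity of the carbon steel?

ΣR = ΔT/Q = |-162 − 13.2|/1.60×10^8 = 1.095×10^-6 K/W
(1/r₁−1/r₂)/(4πk) = 1.095×10^-6 ⇒ k = 5.834×10^-4/(4π·1.095×10^-6) = 42.4 W/m·K

k = 42.4 W/m·K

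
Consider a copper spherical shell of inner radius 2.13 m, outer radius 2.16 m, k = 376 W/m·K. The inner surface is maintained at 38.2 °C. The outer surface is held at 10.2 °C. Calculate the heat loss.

Q = 4πk·ΔT/(1/r₁ − 1/r₂) = 4π × 376 × 28 / (1/2.13 − 1/2.16) = 2.03×10^7 W

Q = 20300 kW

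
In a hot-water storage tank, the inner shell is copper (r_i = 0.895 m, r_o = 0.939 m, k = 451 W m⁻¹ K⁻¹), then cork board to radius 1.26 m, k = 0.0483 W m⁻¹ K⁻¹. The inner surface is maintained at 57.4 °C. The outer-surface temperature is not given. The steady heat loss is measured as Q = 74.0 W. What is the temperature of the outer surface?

Series resistances:
  R_copper = (1/0.895 − 1/0.939)/(4πk) = 0.05236/(4π·451) = 9.238×10^-6 K/W
  R_cork board = (1/0.939 − 1/1.26)/(4πk) = 0.2713/(4π·0.0483) = 0.4470 K/W
ΣR = 0.4470 K/W
ΔT = Q·ΣR = 74.0 × 0.4470 = 33.08 K
Heat flows outward, so T_out = T_in − ΔT = 57.4 − 33.08 = 24.3 °C

T_out = 24.3 °C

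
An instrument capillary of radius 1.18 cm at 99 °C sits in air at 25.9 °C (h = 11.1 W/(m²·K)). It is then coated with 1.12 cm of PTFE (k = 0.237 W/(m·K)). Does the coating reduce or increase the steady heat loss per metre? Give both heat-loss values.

Critical radius for a cylinder: r_cr = k/h = 0.0214 m = 2.14 cm.
Outer radius after coating: r₂ = 0.0118 + 0.0112 = 0.0230 m.
r₁ < r_cr < r₂: heat loss rises to a maximum at r_cr then falls. Whether the coating helps depends on whether Q(r₂) has dropped back below Q(r₁).
Bare: R = 1/(2πr₁h) = 1.215 m·K/W; Q = 73.1/1.215 = 60.2 W/m.
Coated: R = R_cond + R_conv = 1.072 m·K/W; Q = 73.1/1.072 = 68.2 W/m.

increases: 60.2 → 68.2 W/m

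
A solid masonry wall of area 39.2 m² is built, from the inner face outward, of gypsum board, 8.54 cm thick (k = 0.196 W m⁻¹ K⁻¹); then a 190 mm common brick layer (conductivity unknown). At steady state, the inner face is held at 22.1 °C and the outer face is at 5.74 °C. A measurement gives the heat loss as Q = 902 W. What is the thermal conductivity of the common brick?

k = 0.690 W/m·K

ΣR = ΔT/Q = |22.1 − 5.74|/902 = 0.01814 K/W
Known resistances:
  R_gypsum board = L/(kA) = 0.0854/(0.196·39.2) = 0.01112 K/W
R_common brick = ΣR − ΣR_known = 0.01814 − 0.01112 = 0.007020 K/W
L/(kA) = 0.007020 ⇒ k = 0.190/(0.007020·39.2) = 0.690 W/m·K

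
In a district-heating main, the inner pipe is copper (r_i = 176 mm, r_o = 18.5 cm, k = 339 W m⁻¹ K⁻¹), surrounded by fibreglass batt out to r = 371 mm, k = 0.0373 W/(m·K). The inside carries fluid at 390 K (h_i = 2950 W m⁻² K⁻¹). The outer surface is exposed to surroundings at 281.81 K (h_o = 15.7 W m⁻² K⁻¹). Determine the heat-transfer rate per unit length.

Q' = 36.1 W/m

Treat each layer as a resistance in series:
  R'_conv,in = 1/(2πr h) = 1/(2π·0.176·2950) = 3.065×10^-4 m·K/W
  R'_copper = ln(0.185/0.176)/(2πk) = 0.04987/(2π·339) = 2.341×10^-5 m·K/W
  R'_fibreglass batt = ln(0.371/0.185)/(2πk) = 0.6958/(2π·0.0373) = 2.969 m·K/W
  R'_conv,out = 1/(2πr h) = 1/(2π·0.371·15.7) = 0.02732 m·K/W
ΣR = 3.065×10^-4 + 2.341×10^-5 + 2.969 + 0.02732 = 2.997 m·K/W
Q' = ΔT/ΣR = (390 K − 281.81 K)/2.997 = 36.1 W/m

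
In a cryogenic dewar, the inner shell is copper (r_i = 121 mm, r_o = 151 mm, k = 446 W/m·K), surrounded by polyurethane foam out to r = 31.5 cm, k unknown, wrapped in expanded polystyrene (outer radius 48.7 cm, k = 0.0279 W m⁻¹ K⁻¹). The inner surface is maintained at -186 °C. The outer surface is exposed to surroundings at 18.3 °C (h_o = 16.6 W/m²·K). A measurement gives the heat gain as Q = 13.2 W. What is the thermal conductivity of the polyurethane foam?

ΣR = ΔT/Q = |-186 − 18.3|/13.2 = 15.48 K/W
Known resistances:
  R_copper = (1/0.121 − 1/0.151)/(4πk) = 1.642/(4π·446) = 2.930×10^-4 K/W
  R_expanded polystyrene = (1/0.315 − 1/0.487)/(4πk) = 1.121/(4π·0.0279) = 3.198 K/W
  R_conv,out = 1/(4πr²h) = 1/(4π·0.487²·16.6) = 0.02021 K/W
R_polyurethane foam = ΣR − ΣR_known = 15.48 − 3.219 = 12.26 K/W
(1/r₁−1/r₂)/(4πk) = 12.26 ⇒ k = 3.448/(4π·12.26) = 0.0224 W/m·K

k = 0.0224 W/m·K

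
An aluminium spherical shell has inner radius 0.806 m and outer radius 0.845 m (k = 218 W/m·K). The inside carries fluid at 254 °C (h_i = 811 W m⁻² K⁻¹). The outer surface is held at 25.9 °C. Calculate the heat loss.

Q = 1330 kW

Resistance network (inner→outer):
  R_conv,in = 1/(4πr²h) = 1/(4π·0.806²·811) = 1.510×10^-4 K/W
  R_aluminium = (1/0.806 − 1/0.845)/(4πk) = 0.05726/(4π·218) = 2.090×10^-5 K/W
ΣR = 1.510×10^-4 + 2.090×10^-5 = 1.719×10^-4 K/W
Q = ΔT/ΣR = (254 °C − 25.9 °C)/1.719×10^-4 = 1.33×10^6 W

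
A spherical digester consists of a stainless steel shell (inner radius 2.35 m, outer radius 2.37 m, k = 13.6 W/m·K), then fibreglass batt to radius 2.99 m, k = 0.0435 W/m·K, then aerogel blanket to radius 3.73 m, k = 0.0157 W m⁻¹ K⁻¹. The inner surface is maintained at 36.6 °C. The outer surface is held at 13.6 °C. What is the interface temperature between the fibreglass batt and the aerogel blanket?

Series thermal resistances, inner to outer:
  R_stainless steel = (1/2.35 − 1/2.37)/(4πk) = 0.003591/(4π·13.6) = 2.101×10^-5 K/W
  R_fibreglass batt = (1/2.37 − 1/2.99)/(4πk) = 0.08749/(4π·0.0435) = 0.1601 K/W
  R_aerogel blanket = (1/2.99 − 1/3.73)/(4πk) = 0.06635/(4π·0.0157) = 0.3363 K/W
ΣR = 2.101×10^-5 + 0.1601 + 0.3363 = 0.4964 K/W
Q = ΔT/ΣR = (36.6 °C − 13.6 °C)/0.4964 = 46.33 W
From the inner boundary to the fibreglass batt/aerogel blanket interface, ΣR_partial = 0.1601 K/W.
T_interface = T_in − Q·ΣR_partial = 36.6 °C − (46.33)(0.1601) = 29.2 °C

T = 29.2 °C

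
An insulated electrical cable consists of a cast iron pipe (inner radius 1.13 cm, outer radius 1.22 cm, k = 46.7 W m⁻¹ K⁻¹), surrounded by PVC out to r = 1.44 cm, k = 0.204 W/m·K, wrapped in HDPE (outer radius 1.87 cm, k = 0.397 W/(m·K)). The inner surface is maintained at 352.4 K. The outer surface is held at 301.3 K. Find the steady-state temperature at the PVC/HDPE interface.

Series thermal resistances, inner to outer:
  R'_cast iron = ln(0.0122/0.0113)/(2πk) = 0.07663/(2π·46.7) = 2.612×10^-4 m·K/W
  R'_PVC = ln(0.0144/0.0122)/(2πk) = 0.1658/(2π·0.204) = 0.1293 m·K/W
  R'_HDPE = ln(0.0187/0.0144)/(2πk) = 0.2613/(2π·0.397) = 0.1048 m·K/W
ΣR = 2.612×10^-4 + 0.1293 + 0.1048 = 0.2344 m·K/W
Q' = ΔT/ΣR = (352.4 K − 301.3 K)/0.2344 = 218.0 W/m
From the inner boundary to the PVC/HDPE interface, ΣR_partial = 0.1296 m·K/W.
T_interface = T_in − Q'·ΣR_partial = 352.4 K − (218.0)(0.1296) = 324.1 K

T = 324.1 K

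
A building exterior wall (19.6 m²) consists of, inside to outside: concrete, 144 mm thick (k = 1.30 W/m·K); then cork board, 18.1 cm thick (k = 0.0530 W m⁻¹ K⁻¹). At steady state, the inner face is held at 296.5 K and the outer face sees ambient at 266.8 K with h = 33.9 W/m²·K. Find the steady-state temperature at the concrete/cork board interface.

Resistance network (inner→outer):
  R_concrete = L/(kA) = 0.144/(1.30·19.6) = 0.005651 K/W
  R_cork board = L/(kA) = 0.181/(0.0530·19.6) = 0.1742 K/W
  R_conv,out = 1/(hA) = 1/(33.9·19.6) = 0.001505 K/W
ΣR = 0.005651 + 0.1742 + 0.001505 = 0.1814 K/W
Q = ΔT/ΣR = (296.5 K − 266.8 K)/0.1814 = 163.7 W
From the inner boundary to the concrete/cork board interface, ΣR_partial = 0.005651 K/W.
T_interface = T_in − Q·ΣR_partial = 296.5 K − (163.7)(0.005651) = 295.6 K

T = 295.6 K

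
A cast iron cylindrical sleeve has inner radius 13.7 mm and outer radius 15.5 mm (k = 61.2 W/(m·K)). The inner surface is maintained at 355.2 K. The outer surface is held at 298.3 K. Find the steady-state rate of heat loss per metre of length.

Q' = 177 kW/m

Q' = 2πk·ΔT/ln(r₂/r₁) = 2π × 61.2 × 56.9 / ln(0.0155/0.0137) = 1.77×10^5 W/m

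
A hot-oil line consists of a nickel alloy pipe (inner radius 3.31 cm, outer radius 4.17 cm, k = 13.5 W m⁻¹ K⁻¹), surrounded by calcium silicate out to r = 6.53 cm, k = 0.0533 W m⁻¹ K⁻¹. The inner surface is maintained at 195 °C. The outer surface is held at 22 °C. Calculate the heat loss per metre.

Series thermal resistances, inner to outer:
  R'_nickel alloy = ln(0.0417/0.0331)/(2πk) = 0.2310/(2π·13.5) = 0.002723 m·K/W
  R'_calcium silicate = ln(0.0653/0.0417)/(2πk) = 0.4485/(2π·0.0533) = 1.339 m·K/W
ΣR = 0.002723 + 1.339 = 1.342 m·K/W
Q' = ΔT/ΣR = (195 °C − 22 °C)/1.342 = 129 W/m

Q' = 129 W/m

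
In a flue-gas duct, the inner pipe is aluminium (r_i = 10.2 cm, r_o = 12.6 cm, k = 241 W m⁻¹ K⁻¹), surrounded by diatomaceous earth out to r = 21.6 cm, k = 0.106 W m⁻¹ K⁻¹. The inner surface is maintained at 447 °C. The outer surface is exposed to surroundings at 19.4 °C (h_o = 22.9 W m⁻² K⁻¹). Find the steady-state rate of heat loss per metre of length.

Resistance network (inner→outer):
  R'_aluminium = ln(0.126/0.102)/(2πk) = 0.2113/(2π·241) = 1.395×10^-4 m·K/W
  R'_diatomaceous earth = ln(0.216/0.126)/(2πk) = 0.5390/(2π·0.106) = 0.8093 m·K/W
  R'_conv,out = 1/(2πr h) = 1/(2π·0.216·22.9) = 0.03218 m·K/W
ΣR = 1.395×10^-4 + 0.8093 + 0.03218 = 0.8416 m·K/W
Q' = ΔT/ΣR = (447 °C − 19.4 °C)/0.8416 = 508 W/m

Q' = 508 W/m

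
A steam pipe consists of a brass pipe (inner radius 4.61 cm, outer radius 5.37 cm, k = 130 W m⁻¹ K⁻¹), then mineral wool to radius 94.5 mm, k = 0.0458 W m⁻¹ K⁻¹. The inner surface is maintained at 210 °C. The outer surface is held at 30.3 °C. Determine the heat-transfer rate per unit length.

Q' = 91.5 W/m

Treat each layer as a resistance in series:
  R'_brass = ln(0.0537/0.0461)/(2πk) = 0.1526/(2π·130) = 1.868×10^-4 m·K/W
  R'_mineral wool = ln(0.0945/0.0537)/(2πk) = 0.5652/(2π·0.0458) = 1.964 m·K/W
ΣR = 1.868×10^-4 + 1.964 = 1.964 m·K/W
Q' = ΔT/ΣR = (210 °C − 30.3 °C)/1.964 = 91.5 W/m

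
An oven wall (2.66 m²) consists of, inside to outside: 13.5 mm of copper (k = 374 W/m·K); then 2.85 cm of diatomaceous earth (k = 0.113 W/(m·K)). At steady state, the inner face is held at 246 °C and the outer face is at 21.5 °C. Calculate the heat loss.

Resistance network (inner→outer):
  R_copper = L/(kA) = 0.0135/(374·2.66) = 1.357×10^-5 K/W
  R_diatomaceous earth = L/(kA) = 0.0285/(0.113·2.66) = 0.09482 K/W
ΣR = 1.357×10^-5 + 0.09482 = 0.09483 K/W
Q = ΔT/ΣR = (246 °C − 21.5 °C)/0.09483 = 2370 W

Q = 2.37 kW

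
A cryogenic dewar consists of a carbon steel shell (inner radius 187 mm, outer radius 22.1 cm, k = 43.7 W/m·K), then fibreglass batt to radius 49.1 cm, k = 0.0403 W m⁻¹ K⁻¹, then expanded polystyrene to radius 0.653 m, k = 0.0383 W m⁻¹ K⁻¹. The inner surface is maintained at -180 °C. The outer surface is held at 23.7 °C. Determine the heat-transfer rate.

Series thermal resistances, inner to outer:
  R_carbon steel = (1/0.187 − 1/0.221)/(4πk) = 0.8227/(4π·43.7) = 0.001498 K/W
  R_fibreglass batt = (1/0.221 − 1/0.491)/(4πk) = 2.488/(4π·0.0403) = 4.913 K/W
  R_expanded polystyrene = (1/0.491 − 1/0.653)/(4πk) = 0.5053/(4π·0.0383) = 1.050 K/W
ΣR = 0.001498 + 4.913 + 1.050 = 5.964 K/W
Q = ΔT/ΣR = (-180 °C − 23.7 °C)/5.964 = -34.2 W
(Negative Q ⇒ heat flows inward; heat gain = 34.2 W.)

Q = 34.2 W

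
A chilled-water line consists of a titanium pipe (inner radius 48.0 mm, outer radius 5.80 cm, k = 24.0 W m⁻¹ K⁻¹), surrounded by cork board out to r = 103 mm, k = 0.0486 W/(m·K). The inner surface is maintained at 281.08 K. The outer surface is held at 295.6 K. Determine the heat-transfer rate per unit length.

Q' = 7.72 W/m

Resistance network (inner→outer):
  R'_titanium = ln(0.0580/0.0480)/(2πk) = 0.1892/(2π·24.0) = 0.001255 m·K/W
  R'_cork board = ln(0.103/0.0580)/(2πk) = 0.5743/(2π·0.0486) = 1.881 m·K/W
ΣR = 0.001255 + 1.881 = 1.882 m·K/W
Q' = ΔT/ΣR = (281.08 K − 295.6 K)/1.882 = -7.72 W/m
(Negative Q' ⇒ heat flows inward; heat gain = 7.72 W/m.)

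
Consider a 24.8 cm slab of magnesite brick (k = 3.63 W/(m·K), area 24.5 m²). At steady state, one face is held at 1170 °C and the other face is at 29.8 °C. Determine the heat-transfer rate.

Q = kA·ΔT/L = 3.63 × 24.5 × |1170 °C − 29.8 °C| / 0.248 = 4.09×10^5 W

Q = 4.09×10^5 W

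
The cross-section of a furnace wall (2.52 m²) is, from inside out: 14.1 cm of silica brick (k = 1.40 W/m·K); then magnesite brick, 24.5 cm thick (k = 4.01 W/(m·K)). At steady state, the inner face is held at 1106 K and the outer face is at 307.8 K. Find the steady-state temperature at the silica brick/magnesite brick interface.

Series thermal resistances, inner to outer:
  R_silica brick = L/(kA) = 0.141/(1.40·2.52) = 0.03997 K/W
  R_magnesite brick = L/(kA) = 0.245/(4.01·2.52) = 0.02424 K/W
ΣR = 0.03997 + 0.02424 = 0.06421 K/W
Q = ΔT/ΣR = (1106 K − 307.8 K)/0.06421 = 12430 W
From the inner boundary to the silica brick/magnesite brick interface, ΣR_partial = 0.03997 K/W.
T_interface = T_in − Q·ΣR_partial = 1106 K − (12430)(0.03997) = 609 K

T = 609 K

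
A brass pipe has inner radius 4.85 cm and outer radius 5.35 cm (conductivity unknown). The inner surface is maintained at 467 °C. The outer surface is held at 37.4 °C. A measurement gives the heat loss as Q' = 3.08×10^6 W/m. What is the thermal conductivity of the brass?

ΣR = ΔT/Q' = |467 − 37.4|/3.08×10^6 = 1.395×10^-4 m·K/W
ln(r₂/r₁)/(2πk) = 1.395×10^-4 ⇒ k = 0.09812/(2π·1.395×10^-4) = 112 W/m·K

k = 112 W/m·K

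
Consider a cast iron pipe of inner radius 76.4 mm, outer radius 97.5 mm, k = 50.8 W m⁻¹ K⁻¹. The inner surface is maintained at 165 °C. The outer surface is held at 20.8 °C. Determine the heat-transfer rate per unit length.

Q' = 1.89×10^5 W/m

Q' = 2πk·ΔT/ln(r₂/r₁) = 2π × 50.8 × 144.2 / ln(0.0975/0.0764) = 1.89×10^5 W/m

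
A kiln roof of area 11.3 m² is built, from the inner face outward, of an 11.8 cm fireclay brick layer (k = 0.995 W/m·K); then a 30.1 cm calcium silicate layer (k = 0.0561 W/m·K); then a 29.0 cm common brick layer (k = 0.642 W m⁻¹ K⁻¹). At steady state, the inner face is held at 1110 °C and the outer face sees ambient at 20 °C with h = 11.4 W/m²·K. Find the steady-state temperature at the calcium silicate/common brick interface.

T = 118 °C

Resistance network (inner→outer):
  R_fireclay brick = L/(kA) = 0.118/(0.995·11.3) = 0.01049 K/W
  R_calcium silicate = L/(kA) = 0.301/(0.0561·11.3) = 0.4748 K/W
  R_common brick = L/(kA) = 0.290/(0.642·11.3) = 0.03997 K/W
  R_conv,out = 1/(hA) = 1/(11.4·11.3) = 0.007763 K/W
ΣR = 0.01049 + 0.4748 + 0.03997 + 0.007763 = 0.5330 K/W
Q = ΔT/ΣR = (1110 °C − 20 °C)/0.5330 = 2045 W
From the inner boundary to the calcium silicate/common brick interface, ΣR_partial = 0.4853 K/W.
T_interface = T_in − Q·ΣR_partial = 1110 °C − (2045)(0.4853) = 118 °C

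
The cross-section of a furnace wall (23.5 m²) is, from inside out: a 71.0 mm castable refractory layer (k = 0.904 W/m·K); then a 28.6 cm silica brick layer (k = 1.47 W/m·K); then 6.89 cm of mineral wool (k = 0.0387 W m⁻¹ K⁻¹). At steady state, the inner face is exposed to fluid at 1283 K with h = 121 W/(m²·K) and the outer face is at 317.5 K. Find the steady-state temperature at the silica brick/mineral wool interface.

T = 1151 K

Series thermal resistances, inner to outer:
  R_conv,in = 1/(hA) = 1/(121·23.5) = 3.517×10^-4 K/W
  R_castable refractory = L/(kA) = 0.0710/(0.904·23.5) = 0.003342 K/W
  R_silica brick = L/(kA) = 0.286/(1.47·23.5) = 0.008279 K/W
  R_mineral wool = L/(kA) = 0.0689/(0.0387·23.5) = 0.07576 K/W
ΣR = 3.517×10^-4 + 0.003342 + 0.008279 + 0.07576 = 0.08773 K/W
Q = ΔT/ΣR = (1283 K − 317.5 K)/0.08773 = 11010 W
From the inner boundary to the silica brick/mineral wool interface, ΣR_partial = 0.01197 K/W.
T_interface = T_in − Q·ΣR_partial = 1283 K − (11010)(0.01197) = 1151 K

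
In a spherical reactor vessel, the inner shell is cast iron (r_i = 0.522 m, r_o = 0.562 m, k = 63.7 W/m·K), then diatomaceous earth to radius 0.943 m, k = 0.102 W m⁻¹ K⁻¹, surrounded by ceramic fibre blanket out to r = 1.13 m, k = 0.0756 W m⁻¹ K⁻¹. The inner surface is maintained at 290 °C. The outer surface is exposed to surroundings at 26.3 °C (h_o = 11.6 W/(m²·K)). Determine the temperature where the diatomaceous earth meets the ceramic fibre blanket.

T = 93.0 °C

Treat each layer as a resistance in series:
  R_cast iron = (1/0.522 − 1/0.562)/(4πk) = 0.1363/(4π·63.7) = 1.703×10^-4 K/W
  R_diatomaceous earth = (1/0.562 − 1/0.943)/(4πk) = 0.7189/(4π·0.102) = 0.5609 K/W
  R_ceramic fibre blanket = (1/0.943 − 1/1.13)/(4πk) = 0.1755/(4π·0.0756) = 0.1847 K/W
  R_conv,out = 1/(4πr²h) = 1/(4π·1.13²·11.6) = 0.005372 K/W
ΣR = 1.703×10^-4 + 0.5609 + 0.1847 + 0.005372 = 0.7511 K/W
Q = ΔT/ΣR = (290 °C − 26.3 °C)/0.7511 = 351.1 W
From the inner boundary to the diatomaceous earth/ceramic fibre blanket interface, ΣR_partial = 0.5611 K/W.
T_interface = T_in − Q·ΣR_partial = 290 °C − (351.1)(0.5611) = 93.0 °C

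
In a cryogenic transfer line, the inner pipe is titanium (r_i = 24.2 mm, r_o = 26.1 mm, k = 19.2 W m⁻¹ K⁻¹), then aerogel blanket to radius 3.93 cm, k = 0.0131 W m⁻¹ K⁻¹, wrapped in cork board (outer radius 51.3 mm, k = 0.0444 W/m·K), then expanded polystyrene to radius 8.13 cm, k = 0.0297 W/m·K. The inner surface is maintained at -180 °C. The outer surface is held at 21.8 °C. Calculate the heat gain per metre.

Series thermal resistances, inner to outer:
  R'_titanium = ln(0.0261/0.0242)/(2πk) = 0.07558/(2π·19.2) = 6.265×10^-4 m·K/W
  R'_aerogel blanket = ln(0.0393/0.0261)/(2πk) = 0.4093/(2π·0.0131) = 4.973 m·K/W
  R'_cork board = ln(0.0513/0.0393)/(2πk) = 0.2665/(2π·0.0444) = 0.9552 m·K/W
  R'_expanded polystyrene = ln(0.0813/0.0513)/(2πk) = 0.4605/(2π·0.0297) = 2.467 m·K/W
ΣR = 6.265×10^-4 + 4.973 + 0.9552 + 2.467 = 8.396 m·K/W
Q' = ΔT/ΣR = (-180 °C − 21.8 °C)/8.396 = -24.0 W/m
(Negative Q' ⇒ heat flows inward; heat gain = 24.0 W/m.)

Q' = 24.0 W/m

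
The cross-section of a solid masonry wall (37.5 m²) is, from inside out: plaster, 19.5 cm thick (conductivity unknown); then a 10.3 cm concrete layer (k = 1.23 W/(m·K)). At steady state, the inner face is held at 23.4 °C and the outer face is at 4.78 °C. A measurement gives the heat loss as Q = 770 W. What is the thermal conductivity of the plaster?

ΣR = ΔT/Q = |23.4 − 4.78|/770 = 0.02418 K/W
Known resistances:
  R_concrete = L/(kA) = 0.103/(1.23·37.5) = 0.002233 K/W
R_plaster = ΣR − ΣR_known = 0.02418 − 0.002233 = 0.02195 K/W
L/(kA) = 0.02195 ⇒ k = 0.195/(0.02195·37.5) = 0.237 W/m·K

k = 0.237 W/m·K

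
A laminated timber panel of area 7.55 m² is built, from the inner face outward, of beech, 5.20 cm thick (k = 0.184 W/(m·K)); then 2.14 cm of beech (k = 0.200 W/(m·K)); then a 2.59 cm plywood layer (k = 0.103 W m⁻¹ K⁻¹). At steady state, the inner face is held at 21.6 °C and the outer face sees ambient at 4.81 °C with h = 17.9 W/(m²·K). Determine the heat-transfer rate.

Q = 182 W

Treat each layer as a resistance in series:
  R_beech = L/(kA) = 0.0520/(0.184·7.55) = 0.03743 K/W
  R_beech = L/(kA) = 0.0214/(0.200·7.55) = 0.01417 K/W
  R_plywood = L/(kA) = 0.0259/(0.103·7.55) = 0.03331 K/W
  R_conv,out = 1/(hA) = 1/(17.9·7.55) = 0.007399 K/W
ΣR = 0.03743 + 0.01417 + 0.03331 + 0.007399 = 0.09231 K/W
Q = ΔT/ΣR = (21.6 °C − 4.81 °C)/0.09231 = 182 W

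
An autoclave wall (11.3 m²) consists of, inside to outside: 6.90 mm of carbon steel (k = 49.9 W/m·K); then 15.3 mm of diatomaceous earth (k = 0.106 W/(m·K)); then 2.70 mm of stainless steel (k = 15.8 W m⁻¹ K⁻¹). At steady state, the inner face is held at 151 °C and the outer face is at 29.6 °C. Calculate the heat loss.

Q = 9.48 kW

Resistance network (inner→outer):
  R_carbon steel = L/(kA) = 0.00690/(49.9·11.3) = 1.224×10^-5 K/W
  R_diatomaceous earth = L/(kA) = 0.0153/(0.106·11.3) = 0.01277 K/W
  R_stainless steel = L/(kA) = 0.00270/(15.8·11.3) = 1.512×10^-5 K/W
ΣR = 1.224×10^-5 + 0.01277 + 1.512×10^-5 = 0.01280 K/W
Q = ΔT/ΣR = (151 °C − 29.6 °C)/0.01280 = 9480 W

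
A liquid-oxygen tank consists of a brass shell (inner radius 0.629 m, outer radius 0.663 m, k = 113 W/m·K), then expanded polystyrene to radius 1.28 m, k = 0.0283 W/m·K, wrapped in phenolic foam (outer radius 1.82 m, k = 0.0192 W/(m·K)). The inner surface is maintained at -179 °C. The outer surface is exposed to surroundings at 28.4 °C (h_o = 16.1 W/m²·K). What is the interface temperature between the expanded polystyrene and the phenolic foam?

Treat each layer as a resistance in series:
  R_brass = (1/0.629 − 1/0.663)/(4πk) = 0.08153/(4π·113) = 5.742×10^-5 K/W
  R_expanded polystyrene = (1/0.663 − 1/1.28)/(4πk) = 0.7270/(4π·0.0283) = 2.044 K/W
  R_phenolic foam = (1/1.28 − 1/1.82)/(4πk) = 0.2318/(4π·0.0192) = 0.9607 K/W
  R_conv,out = 1/(4πr²h) = 1/(4π·1.82²·16.1) = 0.001492 K/W
ΣR = 5.742×10^-5 + 2.044 + 0.9607 + 0.001492 = 3.006 K/W
Q = ΔT/ΣR = (-179 °C − 28.4 °C)/3.006 = -69.00 W
From the inner boundary to the expanded polystyrene/phenolic foam interface, ΣR_partial = 2.044 K/W.
T_interface = T_in − Q·ΣR_partial = -179 °C − (-69.00)(2.044) = -38.0 °C

T = -38.0 °C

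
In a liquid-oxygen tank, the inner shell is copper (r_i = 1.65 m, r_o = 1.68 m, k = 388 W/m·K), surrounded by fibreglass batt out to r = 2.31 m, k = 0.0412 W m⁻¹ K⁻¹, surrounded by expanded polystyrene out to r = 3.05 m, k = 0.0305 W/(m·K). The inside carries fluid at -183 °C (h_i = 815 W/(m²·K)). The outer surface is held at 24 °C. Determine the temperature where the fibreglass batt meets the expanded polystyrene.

T = -72.5 °C

Series thermal resistances, inner to outer:
  R_conv,in = 1/(4πr²h) = 1/(4π·1.65²·815) = 3.586×10^-5 K/W
  R_copper = (1/1.65 − 1/1.68)/(4πk) = 0.01082/(4π·388) = 2.220×10^-6 K/W
  R_fibreglass batt = (1/1.68 − 1/2.31)/(4πk) = 0.1623/(4π·0.0412) = 0.3136 K/W
  R_expanded polystyrene = (1/2.31 − 1/3.05)/(4πk) = 0.1050/(4π·0.0305) = 0.2740 K/W
ΣR = 3.586×10^-5 + 2.220×10^-6 + 0.3136 + 0.2740 = 0.5876 K/W
Q = ΔT/ΣR = (-183 °C − 24 °C)/0.5876 = -352.3 W
From the inner boundary to the fibreglass batt/expanded polystyrene interface, ΣR_partial = 0.3136 K/W.
T_interface = T_in − Q·ΣR_partial = -183 °C − (-352.3)(0.3136) = -72.5 °C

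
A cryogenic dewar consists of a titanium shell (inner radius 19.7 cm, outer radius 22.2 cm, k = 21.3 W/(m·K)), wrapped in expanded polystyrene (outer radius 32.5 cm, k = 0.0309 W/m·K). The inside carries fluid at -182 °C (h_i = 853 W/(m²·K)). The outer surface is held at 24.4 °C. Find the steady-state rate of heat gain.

Resistance network (inner→outer):
  R_conv,in = 1/(4πr²h) = 1/(4π·0.197²·853) = 0.002404 K/W
  R_titanium = (1/0.197 − 1/0.222)/(4πk) = 0.5716/(4π·21.3) = 0.002136 K/W
  R_expanded polystyrene = (1/0.222 − 1/0.325)/(4πk) = 1.428/(4π·0.0309) = 3.676 K/W
ΣR = 0.002404 + 0.002136 + 3.676 = 3.681 K/W
Q = ΔT/ΣR = (-182 °C − 24.4 °C)/3.681 = -56.1 W
(Negative Q ⇒ heat flows inward; heat gain = 56.1 W.)

Q = 56.1 W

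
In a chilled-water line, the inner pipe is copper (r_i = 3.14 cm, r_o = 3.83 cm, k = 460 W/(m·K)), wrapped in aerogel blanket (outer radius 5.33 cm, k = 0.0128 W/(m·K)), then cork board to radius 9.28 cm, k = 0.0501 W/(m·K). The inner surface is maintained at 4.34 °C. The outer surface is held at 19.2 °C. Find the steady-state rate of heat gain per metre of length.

Treat each layer as a resistance in series:
  R'_copper = ln(0.0383/0.0314)/(2πk) = 0.1986/(2π·460) = 6.873×10^-5 m·K/W
  R'_aerogel blanket = ln(0.0533/0.0383)/(2πk) = 0.3305/(2π·0.0128) = 4.109 m·K/W
  R'_cork board = ln(0.0928/0.0533)/(2πk) = 0.5545/(2π·0.0501) = 1.762 m·K/W
ΣR = 6.873×10^-5 + 4.109 + 1.762 = 5.871 m·K/W
Q' = ΔT/ΣR = (4.34 °C − 19.2 °C)/5.871 = -2.53 W/m
(Negative Q' ⇒ heat flows inward; heat gain = 2.53 W/m.)

Q' = 2.53 W/m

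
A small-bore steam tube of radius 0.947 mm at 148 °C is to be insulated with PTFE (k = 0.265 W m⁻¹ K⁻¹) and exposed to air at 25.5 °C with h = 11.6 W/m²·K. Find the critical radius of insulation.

r_cr = 2.28 cm

For a cylinder, r_cr = k_ins/h = 0.265/11.6 = 0.0228 m = 2.28 cm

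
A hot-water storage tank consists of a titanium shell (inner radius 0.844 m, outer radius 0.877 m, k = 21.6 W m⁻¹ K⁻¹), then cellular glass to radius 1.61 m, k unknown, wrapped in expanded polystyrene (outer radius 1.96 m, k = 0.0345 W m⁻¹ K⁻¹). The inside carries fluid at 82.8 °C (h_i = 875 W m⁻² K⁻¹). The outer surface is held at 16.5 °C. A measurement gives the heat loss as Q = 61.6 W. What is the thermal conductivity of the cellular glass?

ΣR = ΔT/Q = |82.8 − 16.5|/61.6 = 1.076 K/W
Known resistances:
  R_conv,in = 1/(4πr²h) = 1/(4π·0.844²·875) = 1.277×10^-4 K/W
  R_titanium = (1/0.844 − 1/0.877)/(4πk) = 0.04458/(4π·21.6) = 1.643×10^-4 K/W
  R_expanded polystyrene = (1/1.61 − 1/1.96)/(4πk) = 0.1109/(4π·0.0345) = 0.2558 K/W
R_cellular glass = ΣR − ΣR_known = 1.076 − 0.2561 = 0.8199 K/W
(1/r₁−1/r₂)/(4πk) = 0.8199 ⇒ k = 0.5191/(4π·0.8199) = 0.0504 W/m·K

k = 0.0504 W/m·K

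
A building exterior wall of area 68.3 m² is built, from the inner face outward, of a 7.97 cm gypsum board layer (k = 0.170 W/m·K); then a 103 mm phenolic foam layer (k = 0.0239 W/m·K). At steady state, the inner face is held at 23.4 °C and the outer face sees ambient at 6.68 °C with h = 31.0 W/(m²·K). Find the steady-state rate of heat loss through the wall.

Q = 237 W

Series thermal resistances, inner to outer:
  R_gypsum board = L/(kA) = 0.0797/(0.170·68.3) = 0.006864 K/W
  R_phenolic foam = L/(kA) = 0.103/(0.0239·68.3) = 0.06310 K/W
  R_conv,out = 1/(hA) = 1/(31.0·68.3) = 4.723×10^-4 K/W
ΣR = 0.006864 + 0.06310 + 4.723×10^-4 = 0.07044 K/W
Q = ΔT/ΣR = (23.4 °C − 6.68 °C)/0.07044 = 237 W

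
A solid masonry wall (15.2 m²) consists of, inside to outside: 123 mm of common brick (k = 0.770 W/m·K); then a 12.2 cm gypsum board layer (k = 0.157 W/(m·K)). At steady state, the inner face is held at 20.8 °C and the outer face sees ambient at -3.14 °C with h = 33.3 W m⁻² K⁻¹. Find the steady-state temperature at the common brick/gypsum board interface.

Series thermal resistances, inner to outer:
  R_common brick = L/(kA) = 0.123/(0.770·15.2) = 0.01051 K/W
  R_gypsum board = L/(kA) = 0.122/(0.157·15.2) = 0.05112 K/W
  R_conv,out = 1/(hA) = 1/(33.3·15.2) = 0.001976 K/W
ΣR = 0.01051 + 0.05112 + 0.001976 = 0.06361 K/W
Q = ΔT/ΣR = (20.8 °C − -3.14 °C)/0.06361 = 376.4 W
From the inner boundary to the common brick/gypsum board interface, ΣR_partial = 0.01051 K/W.
T_interface = T_in − Q·ΣR_partial = 20.8 °C − (376.4)(0.01051) = 16.8 °C

T = 16.8 °C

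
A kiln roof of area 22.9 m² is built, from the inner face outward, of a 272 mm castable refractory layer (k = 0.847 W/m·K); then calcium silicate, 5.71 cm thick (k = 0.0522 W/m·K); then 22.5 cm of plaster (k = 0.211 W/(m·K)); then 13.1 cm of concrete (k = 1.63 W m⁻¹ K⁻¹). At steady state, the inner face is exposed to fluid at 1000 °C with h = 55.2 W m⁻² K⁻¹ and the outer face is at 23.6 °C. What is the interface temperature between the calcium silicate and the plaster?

Resistance network (inner→outer):
  R_conv,in = 1/(hA) = 1/(55.2·22.9) = 7.911×10^-4 K/W
  R_castable refractory = L/(kA) = 0.272/(0.847·22.9) = 0.01402 K/W
  R_calcium silicate = L/(kA) = 0.0571/(0.0522·22.9) = 0.04777 K/W
  R_plaster = L/(kA) = 0.225/(0.211·22.9) = 0.04657 K/W
  R_concrete = L/(kA) = 0.131/(1.63·22.9) = 0.003510 K/W
ΣR = 7.911×10^-4 + 0.01402 + 0.04777 + 0.04657 + 0.003510 = 0.1127 K/W
Q = ΔT/ΣR = (1000 °C − 23.6 °C)/0.1127 = 8664 W
From the inner boundary to the calcium silicate/plaster interface, ΣR_partial = 0.06258 K/W.
T_interface = T_in − Q·ΣR_partial = 1000 °C − (8664)(0.06258) = 458 °C

T = 458 °C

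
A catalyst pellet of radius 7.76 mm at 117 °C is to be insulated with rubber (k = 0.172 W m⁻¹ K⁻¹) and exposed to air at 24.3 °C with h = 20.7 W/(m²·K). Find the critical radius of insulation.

r_cr = 1.66 cm

For a sphere, r_cr = 2k_ins/h = 2·0.172/20.7 = 0.0166 m = 1.66 cm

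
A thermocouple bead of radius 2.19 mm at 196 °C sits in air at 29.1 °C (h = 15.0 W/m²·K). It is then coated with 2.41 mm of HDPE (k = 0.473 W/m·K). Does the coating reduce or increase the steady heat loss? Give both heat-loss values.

Critical radius for a sphere: r_cr = 2k/h = 0.0631 m = 6.31 cm.
Outer radius after coating: r₂ = 0.00219 + 0.00241 = 0.00460 m.
Since r₁ < r_cr and r₂ ≤ r_cr, the coating moves toward the maximum at r_cr — heat loss rises.
Bare: R = 1/(4πr₁²h) = 1106 K/W; Q = 166.9/1106 = 0.151 W.
Coated: R = R_cond + R_conv = 291.0 K/W; Q = 166.9/291.0 = 0.574 W.

increases: 0.151 → 0.574 W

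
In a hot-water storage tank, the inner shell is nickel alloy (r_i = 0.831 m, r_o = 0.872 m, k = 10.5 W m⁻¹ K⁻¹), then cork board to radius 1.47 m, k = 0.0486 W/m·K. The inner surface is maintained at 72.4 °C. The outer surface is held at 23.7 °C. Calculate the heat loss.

Series thermal resistances, inner to outer:
  R_nickel alloy = (1/0.831 − 1/0.872)/(4πk) = 0.05658/(4π·10.5) = 4.288×10^-4 K/W
  R_cork board = (1/0.872 − 1/1.47)/(4πk) = 0.4665/(4π·0.0486) = 0.7639 K/W
ΣR = 4.288×10^-4 + 0.7639 = 0.7643 K/W
Q = ΔT/ΣR = (72.4 °C − 23.7 °C)/0.7643 = 63.7 W

Q = 63.7 W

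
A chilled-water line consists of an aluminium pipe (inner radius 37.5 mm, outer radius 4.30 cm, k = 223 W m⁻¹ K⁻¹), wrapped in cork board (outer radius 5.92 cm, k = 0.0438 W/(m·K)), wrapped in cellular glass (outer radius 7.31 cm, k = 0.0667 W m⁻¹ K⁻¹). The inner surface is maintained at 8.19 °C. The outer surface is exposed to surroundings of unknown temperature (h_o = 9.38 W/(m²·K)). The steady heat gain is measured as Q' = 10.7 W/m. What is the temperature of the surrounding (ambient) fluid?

Sum the resistances:
  R'_aluminium = ln(0.0430/0.0375)/(2πk) = 0.1369/(2π·223) = 9.768×10^-5 m·K/W
  R'_cork board = ln(0.0592/0.0430)/(2πk) = 0.3197/(2π·0.0438) = 1.162 m·K/W
  R'_cellular glass = ln(0.0731/0.0592)/(2πk) = 0.2109/(2π·0.0667) = 0.5033 m·K/W
  R'_conv,out = 1/(2πr h) = 1/(2π·0.0731·9.38) = 0.2321 m·K/W
ΣR = 1.897 m·K/W
ΔT = Q'·ΣR = 10.7 × 1.897 = 20.30 K
Heat flows inward, so T_out = T_in + ΔT = 8.19 + 20.30 = 28.5 °C

T_out = 28.5 °C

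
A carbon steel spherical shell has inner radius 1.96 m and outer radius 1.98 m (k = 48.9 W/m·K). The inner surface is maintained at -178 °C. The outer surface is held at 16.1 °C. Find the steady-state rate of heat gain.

Q = 23100 kW

Q = 4πk·ΔT/(1/r₁ − 1/r₂) = 4π × 48.9 × 194.1 / (1/1.96 − 1/1.98) = 2.31×10^7 W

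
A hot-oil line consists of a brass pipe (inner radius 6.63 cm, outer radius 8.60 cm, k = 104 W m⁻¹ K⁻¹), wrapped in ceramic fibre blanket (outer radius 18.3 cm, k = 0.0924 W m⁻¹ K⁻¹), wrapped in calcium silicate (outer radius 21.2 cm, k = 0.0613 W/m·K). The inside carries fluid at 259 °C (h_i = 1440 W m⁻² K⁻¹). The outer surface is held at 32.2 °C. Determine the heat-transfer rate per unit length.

Q' = 135 W/m

Series thermal resistances, inner to outer:
  R'_conv,in = 1/(2πr h) = 1/(2π·0.0663·1440) = 0.001667 m·K/W
  R'_brass = ln(0.0860/0.0663)/(2πk) = 0.2602/(2π·104) = 3.981×10^-4 m·K/W
  R'_ceramic fibre blanket = ln(0.183/0.0860)/(2πk) = 0.7551/(2π·0.0924) = 1.301 m·K/W
  R'_calcium silicate = ln(0.212/0.183)/(2πk) = 0.1471/(2π·0.0613) = 0.3819 m·K/W
ΣR = 0.001667 + 3.981×10^-4 + 1.301 + 0.3819 = 1.685 m·K/W
Q' = ΔT/ΣR = (259 °C − 32.2 °C)/1.685 = 135 W/m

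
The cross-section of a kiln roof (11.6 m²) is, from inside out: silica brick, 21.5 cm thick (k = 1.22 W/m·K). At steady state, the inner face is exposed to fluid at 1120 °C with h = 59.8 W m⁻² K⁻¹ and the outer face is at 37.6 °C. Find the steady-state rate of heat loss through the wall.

Q = 65100 W

Treat each layer as a resistance in series:
  R_conv,in = 1/(hA) = 1/(59.8·11.6) = 0.001442 K/W
  R_silica brick = L/(kA) = 0.215/(1.22·11.6) = 0.01519 K/W
ΣR = 0.001442 + 0.01519 = 0.01663 K/W
Q = ΔT/ΣR = (1120 °C − 37.6 °C)/0.01663 = 65100 W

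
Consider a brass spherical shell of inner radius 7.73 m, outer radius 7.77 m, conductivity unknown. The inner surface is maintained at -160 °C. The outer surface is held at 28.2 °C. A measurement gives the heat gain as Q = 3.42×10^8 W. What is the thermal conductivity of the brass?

ΣR = ΔT/Q = |-160 − 28.2|/3.42×10^8 = 5.503×10^-7 K/W
(1/r₁−1/r₂)/(4πk) = 5.503×10^-7 ⇒ k = 6.660×10^-4/(4π·5.503×10^-7) = 96.3 W/m·K

k = 96.3 W/m·K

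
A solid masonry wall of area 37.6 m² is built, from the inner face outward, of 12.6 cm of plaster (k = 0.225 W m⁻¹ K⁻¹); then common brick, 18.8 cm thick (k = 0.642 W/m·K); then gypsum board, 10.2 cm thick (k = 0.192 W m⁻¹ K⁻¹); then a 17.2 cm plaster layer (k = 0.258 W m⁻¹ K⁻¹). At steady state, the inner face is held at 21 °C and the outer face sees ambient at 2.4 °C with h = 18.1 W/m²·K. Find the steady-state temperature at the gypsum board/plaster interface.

Treat each layer as a resistance in series:
  R_plaster = L/(kA) = 0.126/(0.225·37.6) = 0.01489 K/W
  R_common brick = L/(kA) = 0.188/(0.642·37.6) = 0.007788 K/W
  R_gypsum board = L/(kA) = 0.102/(0.192·37.6) = 0.01413 K/W
  R_plaster = L/(kA) = 0.172/(0.258·37.6) = 0.01773 K/W
  R_conv,out = 1/(hA) = 1/(18.1·37.6) = 0.001469 K/W
ΣR = 0.01489 + 0.007788 + 0.01413 + 0.01773 + 0.001469 = 0.05601 K/W
Q = ΔT/ΣR = (21 °C − 2.4 °C)/0.05601 = 332.1 W
From the inner boundary to the gypsum board/plaster interface, ΣR_partial = 0.03681 K/W.
T_interface = T_in − Q·ΣR_partial = 21 °C − (332.1)(0.03681) = 8.78 °C

T = 8.78 °C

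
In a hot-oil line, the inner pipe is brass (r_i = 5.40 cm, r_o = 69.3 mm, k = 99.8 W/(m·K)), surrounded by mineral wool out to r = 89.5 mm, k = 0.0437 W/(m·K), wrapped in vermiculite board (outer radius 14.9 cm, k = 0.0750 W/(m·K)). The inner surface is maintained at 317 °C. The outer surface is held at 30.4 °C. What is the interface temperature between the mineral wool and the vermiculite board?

T = 184 °C

Treat each layer as a resistance in series:
  R'_brass = ln(0.0693/0.0540)/(2πk) = 0.2495/(2π·99.8) = 3.978×10^-4 m·K/W
  R'_mineral wool = ln(0.0895/0.0693)/(2πk) = 0.2558/(2π·0.0437) = 0.9316 m·K/W
  R'_vermiculite board = ln(0.149/0.0895)/(2πk) = 0.5097/(2π·0.0750) = 1.082 m·K/W
ΣR = 3.978×10^-4 + 0.9316 + 1.082 = 2.014 m·K/W
Q' = ΔT/ΣR = (317 °C − 30.4 °C)/2.014 = 142.3 W/m
From the inner boundary to the mineral wool/vermiculite board interface, ΣR_partial = 0.9320 m·K/W.
T_interface = T_in − Q'·ΣR_partial = 317 °C − (142.3)(0.9320) = 184 °C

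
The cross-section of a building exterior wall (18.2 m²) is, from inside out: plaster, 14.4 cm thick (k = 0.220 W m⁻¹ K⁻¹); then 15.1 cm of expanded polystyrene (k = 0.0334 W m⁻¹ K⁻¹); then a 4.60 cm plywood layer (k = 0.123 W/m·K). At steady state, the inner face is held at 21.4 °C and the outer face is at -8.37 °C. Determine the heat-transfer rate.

Q = 97.6 W

Treat each layer as a resistance in series:
  R_plaster = L/(kA) = 0.144/(0.220·18.2) = 0.03596 K/W
  R_expanded polystyrene = L/(kA) = 0.151/(0.0334·18.2) = 0.2484 K/W
  R_plywood = L/(kA) = 0.0460/(0.123·18.2) = 0.02055 K/W
ΣR = 0.03596 + 0.2484 + 0.02055 = 0.3049 K/W
Q = ΔT/ΣR = (21.4 °C − -8.37 °C)/0.3049 = 97.6 W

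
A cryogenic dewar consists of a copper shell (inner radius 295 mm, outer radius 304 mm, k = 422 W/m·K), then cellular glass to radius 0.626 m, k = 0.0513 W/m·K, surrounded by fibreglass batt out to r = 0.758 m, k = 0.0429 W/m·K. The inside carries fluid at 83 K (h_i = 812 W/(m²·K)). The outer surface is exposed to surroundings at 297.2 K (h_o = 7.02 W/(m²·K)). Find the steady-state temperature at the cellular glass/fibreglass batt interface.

T = 260.9 K

Series thermal resistances, inner to outer:
  R_conv,in = 1/(4πr²h) = 1/(4π·0.295²·812) = 0.001126 K/W
  R_copper = (1/0.295 − 1/0.304)/(4πk) = 0.1004/(4π·422) = 1.892×10^-5 K/W
  R_cellular glass = (1/0.304 − 1/0.626)/(4πk) = 1.692/(4π·0.0513) = 2.625 K/W
  R_fibreglass batt = (1/0.626 − 1/0.758)/(4πk) = 0.2782/(4π·0.0429) = 0.5160 K/W
  R_conv,out = 1/(4πr²h) = 1/(4π·0.758²·7.02) = 0.01973 K/W
ΣR = 0.001126 + 1.892×10^-5 + 2.625 + 0.5160 + 0.01973 = 3.162 K/W
Q = ΔT/ΣR = (83 K − 297.2 K)/3.162 = -67.74 W
From the inner boundary to the cellular glass/fibreglass batt interface, ΣR_partial = 2.626 K/W.
T_interface = T_in − Q·ΣR_partial = 83 K − (-67.74)(2.626) = 260.9 K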